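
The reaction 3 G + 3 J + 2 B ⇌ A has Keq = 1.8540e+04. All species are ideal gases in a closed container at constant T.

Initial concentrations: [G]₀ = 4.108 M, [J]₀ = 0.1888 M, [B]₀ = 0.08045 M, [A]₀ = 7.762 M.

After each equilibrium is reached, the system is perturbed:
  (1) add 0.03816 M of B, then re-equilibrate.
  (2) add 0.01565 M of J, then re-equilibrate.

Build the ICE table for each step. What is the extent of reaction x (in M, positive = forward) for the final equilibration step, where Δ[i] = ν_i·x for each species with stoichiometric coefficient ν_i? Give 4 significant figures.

Q₀ = 2571 vs Keq = 1.8540e+04 ⇒ Q<K, forward
Step 1:
                  G         J         B         A
  init        4.108    0.1888   0.08045     7.762
  Δ        -0.04889  -0.04889  -0.03259    0.0163
  eq          4.059    0.1399   0.04786     7.778
  solve Keq expr → x = 0.0163; check Q = 1.8540e+04
Then add 0.03816 M of B.
Step 2:
                  G         J         B         A
  init        4.059    0.1399   0.08602     7.778
  Δ        -0.02782  -0.02782  -0.01855  0.009273
  eq          4.031    0.1121   0.06747     7.788
  solve Keq expr → x = 0.009273; check Q = 1.8540e+04
Then add 0.01565 M of J.
Step 3:
                  G         J         B         A
  init        4.031    0.1277   0.06747     7.788
  Δ       -0.008571 -0.008571 -0.005714  0.002857
  eq          4.023    0.1192   0.06176      7.79
  solve Keq expr → x = 0.002857; check Q = 1.8540e+04

x = 0.002857 M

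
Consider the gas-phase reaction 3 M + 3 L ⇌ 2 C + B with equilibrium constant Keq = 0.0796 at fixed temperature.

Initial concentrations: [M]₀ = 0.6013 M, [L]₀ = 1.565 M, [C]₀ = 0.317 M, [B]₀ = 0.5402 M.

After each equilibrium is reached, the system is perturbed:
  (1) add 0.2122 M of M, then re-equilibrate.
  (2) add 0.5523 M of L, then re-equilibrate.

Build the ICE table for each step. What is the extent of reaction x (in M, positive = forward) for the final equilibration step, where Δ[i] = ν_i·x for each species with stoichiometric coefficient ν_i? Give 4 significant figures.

Q₀ = 0.06514 vs Keq = 0.0796 ⇒ Q<K, forward
Step 1:
                  M         L         C         B
  init       0.6013     1.565     0.317    0.5402
  Δ        -0.01708  -0.01708   0.01139  0.005694
  eq         0.5842     1.548    0.3284    0.5459
  solve Keq expr → x = 0.005694; check Q = 0.0796
Then add 0.2122 M of M.
Step 2:
                  M         L         C         B
  init       0.7964     1.548    0.3284    0.5459
  Δ        -0.09009  -0.09009   0.06006   0.03003
  eq         0.7063     1.458    0.3885    0.5759
  solve Keq expr → x = 0.03003; check Q = 0.0796
Then add 0.5523 M of L.
Step 3:
                  M         L         C         B
  init       0.7063      2.01    0.3885    0.5759
  Δ        -0.09796  -0.09796   0.06531   0.03265
  eq         0.6084     1.912    0.4538    0.6086
  solve Keq expr → x = 0.03265; check Q = 0.0796

x = 0.03265 M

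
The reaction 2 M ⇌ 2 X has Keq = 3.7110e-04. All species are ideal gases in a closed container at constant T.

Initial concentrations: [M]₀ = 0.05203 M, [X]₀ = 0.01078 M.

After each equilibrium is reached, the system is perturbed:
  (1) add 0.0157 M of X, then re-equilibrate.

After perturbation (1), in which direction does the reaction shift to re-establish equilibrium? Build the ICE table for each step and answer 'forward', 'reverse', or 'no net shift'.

Direction: reverse

Q₀ = 0.04293 vs Keq = 3.7110e-04 ⇒ Q>K, reverse
Step 1:
                   M          X
  Initial    0.05203    0.01078
  Change    0.009593  -0.009593
  Equil      0.06162   0.001187
  solve Keq expr → x = -0.004796; check Q = 3.7110e-04
Then add 0.0157 M of X.
Step 2:
                   M          X
  Initial    0.06162    0.01689
  Change      0.0154    -0.0154
  Equil      0.07703   0.001484
  solve Keq expr → x = -0.007702; check Q = 3.7110e-04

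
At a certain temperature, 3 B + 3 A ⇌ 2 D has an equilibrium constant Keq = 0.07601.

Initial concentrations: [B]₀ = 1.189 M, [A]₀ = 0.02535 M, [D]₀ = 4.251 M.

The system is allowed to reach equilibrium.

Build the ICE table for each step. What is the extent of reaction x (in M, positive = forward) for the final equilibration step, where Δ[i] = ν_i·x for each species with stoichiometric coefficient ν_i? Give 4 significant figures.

x = -0.57 M

Q₀ = 6.5994e+05 vs Keq = 0.07601 ⇒ Q>K, reverse
Step 1:
                  B         A         D
  I           1.189   0.02535     4.251
  C            1.71      1.71     -1.14
  E           2.899     1.735     3.111
  solve Keq expr → x = -0.57; check Q = 0.07601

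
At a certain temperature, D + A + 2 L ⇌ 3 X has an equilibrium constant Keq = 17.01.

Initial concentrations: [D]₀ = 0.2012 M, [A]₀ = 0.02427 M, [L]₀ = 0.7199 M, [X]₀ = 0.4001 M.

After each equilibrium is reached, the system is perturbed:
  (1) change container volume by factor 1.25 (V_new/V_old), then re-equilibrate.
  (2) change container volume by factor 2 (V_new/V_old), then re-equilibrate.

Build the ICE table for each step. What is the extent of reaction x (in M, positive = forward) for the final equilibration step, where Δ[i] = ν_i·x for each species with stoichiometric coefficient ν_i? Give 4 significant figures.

x = -0.004537 M

Q₀ = 25.31 vs Keq = 17.01 ⇒ Q>K, reverse
Step 1:
                   D          A          L          X
  init        0.2012    0.02427     0.7199     0.4001
  Δ          0.00564    0.00564    0.01128   -0.01692
  eq          0.2068    0.02991     0.7312     0.3832
  solve Keq expr → x = -0.00564; check Q = 17.01
Then change container volume by factor 1.25 (V_new/V_old).
Step 2:
                   D          A          L          X
  init        0.1655    0.02393     0.5849     0.3065
  Δ         0.002717   0.002717   0.005433   -0.00815
  eq          0.1682    0.02664     0.5904     0.2984
  solve Keq expr → x = -0.002717; check Q = 17.01
Then change container volume by factor 2 (V_new/V_old).
Step 3:
                   D          A          L          X
  init       0.08409    0.01332     0.2952     0.1492
  Δ         0.004537   0.004537   0.009074   -0.01361
  eq         0.08863    0.01786     0.3043     0.1356
  solve Keq expr → x = -0.004537; check Q = 17.01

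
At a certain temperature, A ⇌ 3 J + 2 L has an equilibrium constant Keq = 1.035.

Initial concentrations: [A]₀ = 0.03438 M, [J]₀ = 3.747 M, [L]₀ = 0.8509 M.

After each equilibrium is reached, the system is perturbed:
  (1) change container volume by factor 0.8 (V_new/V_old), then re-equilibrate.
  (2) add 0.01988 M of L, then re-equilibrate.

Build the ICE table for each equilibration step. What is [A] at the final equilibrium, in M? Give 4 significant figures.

[A]_eq = 0.5219 M

Q₀ = 1108 vs Keq = 1.035 ⇒ Q>K, reverse
Step 1:
                  A         J         L
  Initial   0.03438     3.747    0.8509
  Change     0.3535    -1.061    -0.707
  Equil      0.3879     2.686    0.1439
  solve Keq expr → x = -0.3535; check Q = 1.035
Then change container volume by factor 0.8 (V_new/V_old).
Step 2:
                  A         J         L
  Initial    0.4849     3.358    0.1799
  Change    0.02839  -0.08517  -0.05678
  Equil      0.5132     3.273    0.1231
  solve Keq expr → x = -0.02839; check Q = 1.035
Then add 0.01988 M of L.
Step 3:
                  A         J         L
  Initial    0.5132     3.273     0.143
  Change   0.008674  -0.02602  -0.01735
  Equil      0.5219     3.247    0.1256
  solve Keq expr → x = -0.008674; check Q = 1.035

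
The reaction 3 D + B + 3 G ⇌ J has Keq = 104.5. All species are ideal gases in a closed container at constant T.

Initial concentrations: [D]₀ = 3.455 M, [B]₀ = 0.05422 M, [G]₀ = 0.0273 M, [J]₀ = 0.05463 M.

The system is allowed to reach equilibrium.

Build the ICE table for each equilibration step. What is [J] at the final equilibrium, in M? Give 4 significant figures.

[J]_eq = 0.04552 M

Q₀ = 1201 vs Keq = 104.5 ⇒ Q>K, reverse
Step 1:
                    D           B           G           J
  I             3.455     0.05422      0.0273     0.05463
  C           0.02732    0.009105     0.02732   -0.009105
  E             3.482     0.06333     0.05462     0.04552
  solve Keq expr → x = -0.009105; check Q = 104.5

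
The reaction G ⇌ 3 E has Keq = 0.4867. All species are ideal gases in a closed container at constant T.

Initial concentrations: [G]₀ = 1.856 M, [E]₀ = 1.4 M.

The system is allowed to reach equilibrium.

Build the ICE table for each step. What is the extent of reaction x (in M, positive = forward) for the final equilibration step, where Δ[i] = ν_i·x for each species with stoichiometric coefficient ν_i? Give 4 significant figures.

x = -0.1367 M

Q₀ = 1.478 vs Keq = 0.4867 ⇒ Q>K, reverse
Step 1:
                    G           E
  init          1.856         1.4
  Δ            0.1367     -0.4102
  eq            1.993      0.9898
  solve Keq expr → x = -0.1367; check Q = 0.4867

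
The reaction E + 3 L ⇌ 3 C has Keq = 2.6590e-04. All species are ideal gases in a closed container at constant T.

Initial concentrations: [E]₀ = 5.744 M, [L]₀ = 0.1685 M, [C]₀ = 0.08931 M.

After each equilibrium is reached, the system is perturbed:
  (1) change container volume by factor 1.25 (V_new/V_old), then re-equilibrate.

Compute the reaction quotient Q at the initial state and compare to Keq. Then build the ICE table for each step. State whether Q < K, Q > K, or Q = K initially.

Q₀ = 0.02592 vs Keq = 2.6590e-04 ⇒ Q>K, reverse
Step 1:
                  E         L         C
  init        5.744    0.1685   0.08931
  Δ         0.02089   0.06266  -0.06266
  eq          5.765    0.2312   0.02665
  solve Keq expr → x = -0.02089; check Q = 2.6590e-04
Then change container volume by factor 1.25 (V_new/V_old).
Step 2:
                  E         L         C
  init        4.612    0.1849   0.02132
  Δ       4.6002e-04   0.00138  -0.00138
  eq          4.612    0.1863   0.01994
  solve Keq expr → x = -4.6002e-04; check Q = 2.6590e-04

Q₀ = 0.02592; Q > K (proceeds reverse)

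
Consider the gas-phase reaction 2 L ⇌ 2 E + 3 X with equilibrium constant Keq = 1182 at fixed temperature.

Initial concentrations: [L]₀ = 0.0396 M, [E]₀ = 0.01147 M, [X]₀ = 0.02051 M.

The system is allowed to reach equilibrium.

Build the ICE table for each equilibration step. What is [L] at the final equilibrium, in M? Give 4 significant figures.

Q₀ = 7.2382e-07 vs Keq = 1182 ⇒ Q<K, forward
Step 1:
                    L           E           X
  init         0.0396     0.01147     0.02051
  Δ          -0.03957     0.03957     0.05935
  eq       3.3501e-05     0.05104     0.07986
  solve Keq expr → x = 0.01978; check Q = 1182

[L]_eq = 3.3501e-05 M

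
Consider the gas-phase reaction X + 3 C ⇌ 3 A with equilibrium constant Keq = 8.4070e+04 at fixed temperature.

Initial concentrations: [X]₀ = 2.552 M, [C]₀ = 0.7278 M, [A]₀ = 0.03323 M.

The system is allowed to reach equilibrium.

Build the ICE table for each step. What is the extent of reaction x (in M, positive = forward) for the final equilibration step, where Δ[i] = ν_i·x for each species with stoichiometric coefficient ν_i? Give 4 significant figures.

x = 0.2383 M

Q₀ = 3.7297e-05 vs Keq = 8.4070e+04 ⇒ Q<K, forward
Step 1:
                  X         C         A
  Initial     2.552    0.7278   0.03323
  Change    -0.2383   -0.7149    0.7149
  Equil       2.314   0.01291    0.7481
  solve Keq expr → x = 0.2383; check Q = 8.4070e+04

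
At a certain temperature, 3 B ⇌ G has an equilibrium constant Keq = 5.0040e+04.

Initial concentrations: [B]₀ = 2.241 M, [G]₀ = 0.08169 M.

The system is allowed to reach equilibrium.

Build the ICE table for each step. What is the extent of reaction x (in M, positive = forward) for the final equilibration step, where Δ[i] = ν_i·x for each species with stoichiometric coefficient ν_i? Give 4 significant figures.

Q₀ = 0.007258 vs Keq = 5.0040e+04 ⇒ Q<K, forward
Step 1:
                    B           G
  I             2.241     0.08169
  C            -2.216      0.7385
  E            0.0254      0.8202
  solve Keq expr → x = 0.7385; check Q = 5.0040e+04

x = 0.7385 M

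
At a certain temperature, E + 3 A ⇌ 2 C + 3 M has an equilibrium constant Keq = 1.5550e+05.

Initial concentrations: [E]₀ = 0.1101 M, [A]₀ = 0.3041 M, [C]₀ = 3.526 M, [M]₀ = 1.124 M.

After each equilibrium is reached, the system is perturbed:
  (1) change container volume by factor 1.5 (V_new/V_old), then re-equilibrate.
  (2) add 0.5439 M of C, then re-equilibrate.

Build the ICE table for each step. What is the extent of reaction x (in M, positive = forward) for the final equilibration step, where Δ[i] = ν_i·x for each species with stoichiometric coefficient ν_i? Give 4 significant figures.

Q₀ = 5702 vs Keq = 1.5550e+05 ⇒ Q<K, forward
Step 1:
                   E          A          C          M
  I           0.1101     0.3041      3.526      1.124
  C         -0.05269    -0.1581     0.1054     0.1581
  E          0.05741      0.146      3.631      1.282
  solve Keq expr → x = 0.05269; check Q = 1.5550e+05
Then change container volume by factor 1.5 (V_new/V_old).
Step 2:
                   E          A          C          M
  I          0.03827    0.09734      2.421     0.8547
  C        -0.002975  -0.008925    0.00595   0.008925
  E           0.0353    0.08842      2.427     0.8636
  solve Keq expr → x = 0.002975; check Q = 1.5550e+05
Then add 0.5439 M of C.
Step 3:
                   E          A          C          M
  I           0.0353    0.08842      2.971     0.8636
  C         0.002974   0.008922  -0.005948  -0.008922
  E          0.03827    0.09734      2.965     0.8547
  solve Keq expr → x = -0.002974; check Q = 1.5550e+05

x = -0.002974 M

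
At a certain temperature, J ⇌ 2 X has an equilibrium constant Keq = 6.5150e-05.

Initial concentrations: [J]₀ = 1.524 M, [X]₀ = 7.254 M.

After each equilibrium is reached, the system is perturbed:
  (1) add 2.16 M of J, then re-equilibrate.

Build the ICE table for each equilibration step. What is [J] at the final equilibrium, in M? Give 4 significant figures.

[J]_eq = 7.3 M

Q₀ = 34.53 vs Keq = 6.5150e-05 ⇒ Q>K, reverse
Step 1:
                   J          X
  I            1.524      7.254
  C            3.618     -7.236
  E            5.142     0.0183
  solve Keq expr → x = -3.618; check Q = 6.5150e-05
Then add 2.16 M of J.
Step 2:
                   J          X
  I            7.302     0.0183
  C        -0.001753   0.003506
  E              7.3    0.02181
  solve Keq expr → x = 0.001753; check Q = 6.5150e-05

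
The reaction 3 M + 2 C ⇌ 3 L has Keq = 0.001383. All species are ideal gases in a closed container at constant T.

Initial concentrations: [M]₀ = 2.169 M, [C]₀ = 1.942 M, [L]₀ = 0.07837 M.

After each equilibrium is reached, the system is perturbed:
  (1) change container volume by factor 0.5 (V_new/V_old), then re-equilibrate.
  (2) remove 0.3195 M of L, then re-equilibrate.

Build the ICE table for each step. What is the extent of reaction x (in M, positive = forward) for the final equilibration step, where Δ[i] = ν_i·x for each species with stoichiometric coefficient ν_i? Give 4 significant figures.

x = 0.07815 M

Q₀ = 1.2508e-05 vs Keq = 0.001383 ⇒ Q<K, forward
Step 1:
                  M         C         L
  init        2.169     1.942   0.07837
  Δ          -0.238   -0.1587     0.238
  eq          1.931     1.783    0.3164
  solve Keq expr → x = 0.07934; check Q = 0.001383
Then change container volume by factor 0.5 (V_new/V_old).
Step 2:
                  M         C         L
  init        3.862     3.567    0.6328
  Δ         -0.2698   -0.1799    0.2698
  eq          3.592     3.387    0.9026
  solve Keq expr → x = 0.08994; check Q = 0.001383
Then remove 0.3195 M of L.
Step 3:
                  M         C         L
  init        3.592     3.387    0.5831
  Δ         -0.2344   -0.1563    0.2344
  eq          3.358      3.23    0.8175
  solve Keq expr → x = 0.07815; check Q = 0.001383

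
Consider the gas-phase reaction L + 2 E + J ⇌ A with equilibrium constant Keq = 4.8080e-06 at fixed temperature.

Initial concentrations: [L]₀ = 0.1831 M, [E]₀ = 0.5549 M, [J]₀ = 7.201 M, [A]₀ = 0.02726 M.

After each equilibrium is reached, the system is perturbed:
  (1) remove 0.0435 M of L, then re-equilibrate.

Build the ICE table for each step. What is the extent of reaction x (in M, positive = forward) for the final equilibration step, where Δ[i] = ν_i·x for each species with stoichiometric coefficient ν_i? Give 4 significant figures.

x = -5.6144e-07 M

Q₀ = 0.06715 vs Keq = 4.8080e-06 ⇒ Q>K, reverse
Step 1:
                    L           E           J           A
  I            0.1831      0.5549       7.201     0.02726
  C           0.02726     0.05451     0.02726    -0.02726
  E            0.2104      0.6094       7.228  2.7151e-06
  solve Keq expr → x = -0.02726; check Q = 4.8080e-06
Then remove 0.0435 M of L.
Step 2:
                    L           E           J           A
  I            0.1669      0.6094       7.228  2.7151e-06
  C        5.6144e-07  1.1229e-06  5.6144e-07 -5.6144e-07
  E            0.1669      0.6094       7.228  2.1536e-06
  solve Keq expr → x = -5.6144e-07; check Q = 4.8080e-06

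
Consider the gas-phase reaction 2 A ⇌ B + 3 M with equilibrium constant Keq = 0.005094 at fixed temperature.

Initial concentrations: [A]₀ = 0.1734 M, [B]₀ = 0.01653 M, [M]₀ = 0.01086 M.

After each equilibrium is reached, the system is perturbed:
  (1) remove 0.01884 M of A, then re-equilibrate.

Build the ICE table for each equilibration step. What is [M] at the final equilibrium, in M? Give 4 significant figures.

[M]_eq = 0.09994 M

Q₀ = 7.0415e-07 vs Keq = 0.005094 ⇒ Q<K, forward
Step 1:
                  A         B         M
  I          0.1734   0.01653   0.01086
  C        -0.06441   0.03221   0.09662
  E           0.109   0.04874    0.1075
  solve Keq expr → x = 0.03221; check Q = 0.005094
Then remove 0.01884 M of A.
Step 2:
                  A         B         M
  I         0.09015   0.04874    0.1075
  C        0.005025 -0.002513 -0.007538
  E         0.09517   0.04622   0.09994
  solve Keq expr → x = -0.002513; check Q = 0.005094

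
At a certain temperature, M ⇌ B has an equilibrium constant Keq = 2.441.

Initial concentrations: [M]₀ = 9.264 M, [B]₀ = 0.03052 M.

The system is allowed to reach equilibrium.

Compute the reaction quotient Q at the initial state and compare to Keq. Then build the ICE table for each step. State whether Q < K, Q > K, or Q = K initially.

Q₀ = 0.003294 vs Keq = 2.441 ⇒ Q<K, forward
Step 1:
                    M           B
  init          9.264     0.03052
  Δ            -6.563       6.563
  eq            2.701       6.593
  solve Keq expr → x = 6.563; check Q = 2.441

Q₀ = 0.003294; Q < K (proceeds forward)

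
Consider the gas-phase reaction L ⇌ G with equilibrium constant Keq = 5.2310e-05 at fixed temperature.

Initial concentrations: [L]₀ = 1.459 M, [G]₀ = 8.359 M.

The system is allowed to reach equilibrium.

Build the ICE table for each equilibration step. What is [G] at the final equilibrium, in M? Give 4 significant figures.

Q₀ = 5.729 vs Keq = 5.2310e-05 ⇒ Q>K, reverse
Step 1:
                   L          G
  init         1.459      8.359
  Δ            8.358     -8.358
  eq           9.817 5.1355e-04
  solve Keq expr → x = -8.358; check Q = 5.2310e-05

[G]_eq = 5.1355e-04 M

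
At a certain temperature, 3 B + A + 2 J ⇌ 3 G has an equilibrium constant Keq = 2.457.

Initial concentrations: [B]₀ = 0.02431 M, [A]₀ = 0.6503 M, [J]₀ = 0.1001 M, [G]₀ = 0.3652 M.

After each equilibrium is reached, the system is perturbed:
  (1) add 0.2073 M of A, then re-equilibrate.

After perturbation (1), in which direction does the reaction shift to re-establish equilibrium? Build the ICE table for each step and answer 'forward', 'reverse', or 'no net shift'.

Direction: forward

Q₀ = 5.2030e+05 vs Keq = 2.457 ⇒ Q>K, reverse
Step 1:
                  B         A         J         G
  I         0.02431    0.6503    0.1001    0.3652
  C          0.2367   0.07891    0.1578   -0.2367
  E           0.261    0.7292    0.2579    0.1285
  solve Keq expr → x = -0.07891; check Q = 2.457
Then add 0.2073 M of A.
Step 2:
                  B         A         J         G
  I           0.261    0.9365    0.2579    0.1285
  C       -0.006255 -0.002085  -0.00417  0.006255
  E          0.2548    0.9344    0.2538    0.1347
  solve Keq expr → x = 0.002085; check Q = 2.457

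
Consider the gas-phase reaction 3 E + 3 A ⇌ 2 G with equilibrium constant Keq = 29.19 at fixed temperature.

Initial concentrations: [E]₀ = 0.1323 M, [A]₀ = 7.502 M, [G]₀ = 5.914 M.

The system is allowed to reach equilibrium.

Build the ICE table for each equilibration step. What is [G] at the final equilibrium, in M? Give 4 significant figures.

Q₀ = 35.77 vs Keq = 29.19 ⇒ Q>K, reverse
Step 1:
                  E         A         G
  init       0.1323     7.502     5.914
  Δ        0.009013  0.009013 -0.006009
  eq         0.1413     7.511     5.908
  solve Keq expr → x = -0.003004; check Q = 29.19

[G]_eq = 5.908 M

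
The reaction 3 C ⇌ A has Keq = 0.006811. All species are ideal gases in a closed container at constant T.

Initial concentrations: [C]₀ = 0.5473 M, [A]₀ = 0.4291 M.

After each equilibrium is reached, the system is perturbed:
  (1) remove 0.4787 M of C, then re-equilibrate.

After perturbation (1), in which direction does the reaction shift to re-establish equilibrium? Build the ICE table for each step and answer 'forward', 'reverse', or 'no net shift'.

Direction: reverse

Q₀ = 2.617 vs Keq = 0.006811 ⇒ Q>K, reverse
Step 1:
                  C         A
  I          0.5473    0.4291
  C           1.182   -0.3939
  E           1.729    0.0352
  solve Keq expr → x = -0.3939; check Q = 0.006811
Then remove 0.4787 M of C.
Step 2:
                  C         A
  I            1.25    0.0352
  C         0.05968  -0.01989
  E            1.31   0.01531
  solve Keq expr → x = -0.01989; check Q = 0.006811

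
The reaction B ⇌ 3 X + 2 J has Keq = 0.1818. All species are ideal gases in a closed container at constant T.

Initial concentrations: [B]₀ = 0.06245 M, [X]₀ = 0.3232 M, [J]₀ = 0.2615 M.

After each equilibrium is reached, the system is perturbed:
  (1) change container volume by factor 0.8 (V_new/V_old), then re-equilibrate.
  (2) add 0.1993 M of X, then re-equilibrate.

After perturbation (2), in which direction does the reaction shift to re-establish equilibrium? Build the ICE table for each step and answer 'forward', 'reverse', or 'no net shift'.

Q₀ = 0.03697 vs Keq = 0.1818 ⇒ Q<K, forward
Step 1:
                    B           X           J
  init        0.06245      0.3232      0.2615
  Δ          -0.02669     0.08006     0.05337
  eq          0.03576      0.4033      0.3149
  solve Keq expr → x = 0.02669; check Q = 0.1818
Then change container volume by factor 0.8 (V_new/V_old).
Step 2:
                    B           X           J
  init         0.0447      0.5041      0.3936
  Δ           0.01848    -0.05543    -0.03695
  eq          0.06318      0.4486      0.3566
  solve Keq expr → x = -0.01848; check Q = 0.1818
Then add 0.1993 M of X.
Step 3:
                    B           X           J
  init        0.06318      0.6479      0.3566
  Δ           0.02745    -0.08234    -0.05489
  eq          0.09063      0.5656      0.3017
  solve Keq expr → x = -0.02745; check Q = 0.1818

Direction: reverse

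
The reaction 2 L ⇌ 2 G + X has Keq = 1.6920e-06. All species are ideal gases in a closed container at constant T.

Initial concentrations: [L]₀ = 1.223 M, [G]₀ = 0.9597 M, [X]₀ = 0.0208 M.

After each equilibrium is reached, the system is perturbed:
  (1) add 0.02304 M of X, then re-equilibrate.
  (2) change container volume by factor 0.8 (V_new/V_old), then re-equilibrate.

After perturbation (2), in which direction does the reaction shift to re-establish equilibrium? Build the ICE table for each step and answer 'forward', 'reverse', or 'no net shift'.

Q₀ = 0.01281 vs Keq = 1.6920e-06 ⇒ Q>K, reverse
Step 1:
                   L          G          X
  Initial      1.223     0.9597     0.0208
  Change     0.04159   -0.04159    -0.0208
  Equil        1.265     0.9181 3.2101e-06
  solve Keq expr → x = -0.0208; check Q = 1.6920e-06
Then add 0.02304 M of X.
Step 2:
                   L          G          X
  Initial      1.265     0.9181    0.02304
  Change     0.04608   -0.04608   -0.02304
  Equil        1.311      0.872 3.8223e-06
  solve Keq expr → x = -0.02304; check Q = 1.6920e-06
Then change container volume by factor 0.8 (V_new/V_old).
Step 3:
                   L          G          X
  Initial      1.638       1.09 4.7779e-06
  Change  1.9111e-06 -1.9111e-06 -9.5556e-07
  Equil        1.638       1.09 3.8224e-06
  solve Keq expr → x = -9.5556e-07; check Q = 1.6920e-06

Direction: reverse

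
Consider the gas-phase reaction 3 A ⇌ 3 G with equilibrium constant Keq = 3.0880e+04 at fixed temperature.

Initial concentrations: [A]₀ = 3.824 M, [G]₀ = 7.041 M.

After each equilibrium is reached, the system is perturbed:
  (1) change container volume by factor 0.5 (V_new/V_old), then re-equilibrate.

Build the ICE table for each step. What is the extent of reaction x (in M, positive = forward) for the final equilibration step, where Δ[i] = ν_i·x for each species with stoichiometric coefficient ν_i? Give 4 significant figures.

x = 0 M

Q₀ = 6.242 vs Keq = 3.0880e+04 ⇒ Q<K, forward
Step 1:
                  A         G
  Initial     3.824     7.041
  Change     -3.488     3.488
  Equil      0.3356     10.53
  solve Keq expr → x = 1.163; check Q = 3.0880e+04
Then change container volume by factor 0.5 (V_new/V_old).
Step 2:
                  A         G
  Initial    0.6712     21.06
  Change          0         0
  Equil      0.6712     21.06
  solve Keq expr → x = 0; check Q = 3.0880e+04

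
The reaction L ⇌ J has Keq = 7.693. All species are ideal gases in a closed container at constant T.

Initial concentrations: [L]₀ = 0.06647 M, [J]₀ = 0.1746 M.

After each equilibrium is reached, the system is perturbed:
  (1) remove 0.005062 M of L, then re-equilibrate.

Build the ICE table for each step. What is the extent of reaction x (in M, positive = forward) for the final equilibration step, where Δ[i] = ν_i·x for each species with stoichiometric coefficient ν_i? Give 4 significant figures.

x = -0.00448 M

Q₀ = 2.627 vs Keq = 7.693 ⇒ Q<K, forward
Step 1:
                   L          J
  init       0.06647     0.1746
  Δ         -0.03874    0.03874
  eq         0.02773     0.2133
  solve Keq expr → x = 0.03874; check Q = 7.693
Then remove 0.005062 M of L.
Step 2:
                   L          J
  init       0.02267     0.2133
  Δ          0.00448   -0.00448
  eq         0.02715     0.2089
  solve Keq expr → x = -0.00448; check Q = 7.693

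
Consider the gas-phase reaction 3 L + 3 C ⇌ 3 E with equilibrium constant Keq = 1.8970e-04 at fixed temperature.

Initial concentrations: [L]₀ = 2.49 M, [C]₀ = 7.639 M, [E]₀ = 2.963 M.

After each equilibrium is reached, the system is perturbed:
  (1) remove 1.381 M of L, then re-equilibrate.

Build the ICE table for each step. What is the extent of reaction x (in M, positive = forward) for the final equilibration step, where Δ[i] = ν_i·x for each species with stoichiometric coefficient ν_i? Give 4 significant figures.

x = -0.14 M

Q₀ = 0.00378 vs Keq = 1.8970e-04 ⇒ Q>K, reverse
Step 1:
                  L         C         E
  I            2.49     7.639     2.963
  C           1.135     1.135    -1.135
  E           3.625     8.774     1.828
  solve Keq expr → x = -0.3784; check Q = 1.8970e-04
Then remove 1.381 M of L.
Step 2:
                  L         C         E
  I           2.244     8.774     1.828
  C          0.4201    0.4201   -0.4201
  E           2.664     9.194     1.408
  solve Keq expr → x = -0.14; check Q = 1.8970e-04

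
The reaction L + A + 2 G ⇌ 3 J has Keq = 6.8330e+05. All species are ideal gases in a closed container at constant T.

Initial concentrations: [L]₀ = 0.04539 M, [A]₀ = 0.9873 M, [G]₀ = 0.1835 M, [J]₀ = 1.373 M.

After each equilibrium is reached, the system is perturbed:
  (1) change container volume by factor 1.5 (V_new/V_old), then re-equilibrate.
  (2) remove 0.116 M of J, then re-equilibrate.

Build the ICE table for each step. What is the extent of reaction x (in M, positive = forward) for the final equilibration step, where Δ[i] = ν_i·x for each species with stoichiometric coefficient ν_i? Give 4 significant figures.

x = 1.7751e-04 M

Q₀ = 1715 vs Keq = 6.8330e+05 ⇒ Q<K, forward
Step 1:
                  L         A         G         J
  Initial   0.04539    0.9873    0.1835     1.373
  Change   -0.04479  -0.04479  -0.08957    0.1344
  Equil   6.0282e-04    0.9425   0.09393     1.507
  solve Keq expr → x = 0.04479; check Q = 6.8330e+05
Then change container volume by factor 1.5 (V_new/V_old).
Step 2:
                  L         A         G         J
  Initial 4.0188e-04    0.6283   0.06262     1.005
  Change  1.9239e-04 1.9239e-04 3.8478e-04 -5.7717e-04
  Equil   5.9427e-04    0.6285     0.063     1.004
  solve Keq expr → x = -1.9239e-04; check Q = 6.8330e+05
Then remove 0.116 M of J.
Step 3:
                  L         A         G         J
  Initial 5.9427e-04    0.6285     0.063    0.8883
  Change  -1.7751e-04 -1.7751e-04 -3.5501e-04 5.3252e-04
  Equil   4.1676e-04    0.6284   0.06265    0.8889
  solve Keq expr → x = 1.7751e-04; check Q = 6.8330e+05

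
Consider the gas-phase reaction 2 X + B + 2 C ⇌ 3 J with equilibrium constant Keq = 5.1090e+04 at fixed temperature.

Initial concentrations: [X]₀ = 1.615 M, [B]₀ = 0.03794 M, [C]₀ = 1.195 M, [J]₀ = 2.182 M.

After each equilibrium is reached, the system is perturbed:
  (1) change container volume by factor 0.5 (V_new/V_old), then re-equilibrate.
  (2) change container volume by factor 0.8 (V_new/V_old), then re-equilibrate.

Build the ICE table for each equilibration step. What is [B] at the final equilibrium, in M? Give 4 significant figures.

Q₀ = 73.52 vs Keq = 5.1090e+04 ⇒ Q<K, forward
Step 1:
                   X          B          C          J
  Initial      1.615    0.03794      1.195      2.182
  Change    -0.07572   -0.03786   -0.07572     0.1136
  Equil        1.539 7.9768e-05      1.119      2.296
  solve Keq expr → x = 0.03786; check Q = 5.1090e+04
Then change container volume by factor 0.5 (V_new/V_old).
Step 2:
                   X          B          C          J
  Initial      3.079 1.5954e-04      2.239      4.591
  Change  -2.3926e-04 -1.1963e-04 -2.3926e-04 3.5888e-04
  Equil        3.078 3.9908e-05      2.238      4.592
  solve Keq expr → x = 1.1963e-04; check Q = 5.1090e+04
Then change container volume by factor 0.8 (V_new/V_old).
Step 3:
                   X          B          C          J
  Initial      3.848 4.9885e-05      2.798      5.739
  Change  -3.5913e-05 -1.7956e-05 -3.5913e-05 5.3869e-05
  Equil        3.848 3.1929e-05      2.798      5.739
  solve Keq expr → x = 1.7956e-05; check Q = 5.1090e+04

[B]_eq = 3.1929e-05 M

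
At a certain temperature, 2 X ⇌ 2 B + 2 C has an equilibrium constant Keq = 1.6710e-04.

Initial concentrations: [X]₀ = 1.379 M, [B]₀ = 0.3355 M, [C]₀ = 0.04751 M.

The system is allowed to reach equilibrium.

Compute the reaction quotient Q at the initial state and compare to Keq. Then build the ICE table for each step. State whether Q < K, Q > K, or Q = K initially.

Q₀ = 1.3361e-04 vs Keq = 1.6710e-04 ⇒ Q<K, forward
Step 1:
                  X         B         C
  I           1.379    0.3355   0.04751
  C       -0.004708  0.004708  0.004708
  E           1.374    0.3402   0.05222
  solve Keq expr → x = 0.002354; check Q = 1.6710e-04

Q₀ = 1.3361e-04; Q < K (proceeds forward)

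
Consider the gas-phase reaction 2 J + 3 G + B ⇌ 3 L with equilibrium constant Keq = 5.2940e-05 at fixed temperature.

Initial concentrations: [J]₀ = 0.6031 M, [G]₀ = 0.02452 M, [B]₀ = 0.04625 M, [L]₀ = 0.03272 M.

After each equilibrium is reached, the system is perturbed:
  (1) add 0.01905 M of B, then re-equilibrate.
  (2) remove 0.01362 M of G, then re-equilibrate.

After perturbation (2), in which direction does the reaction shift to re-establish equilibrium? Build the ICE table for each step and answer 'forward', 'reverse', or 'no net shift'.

Q₀ = 141.2 vs Keq = 5.2940e-05 ⇒ Q>K, reverse
Step 1:
                   J          G          B          L
  init        0.6031    0.02452    0.04625    0.03272
  Δ          0.02141    0.03212    0.01071   -0.03212
  eq          0.6245    0.05664    0.05696 5.9788e-04
  solve Keq expr → x = -0.01071; check Q = 5.2940e-05
Then add 0.01905 M of B.
Step 2:
                   J          G          B          L
  init        0.6245    0.05664    0.07601 5.9788e-04
  Δ       -3.9720e-05 -5.9580e-05 -1.9860e-05 5.9580e-05
  eq          0.6245    0.05658    0.07599 6.5746e-04
  solve Keq expr → x = 1.9860e-05; check Q = 5.2940e-05
Then remove 0.01362 M of G.
Step 3:
                   J          G          B          L
  init        0.6245    0.04296    0.07599 6.5746e-04
  Δ       1.0418e-04 1.5627e-04 5.2090e-05 -1.5627e-04
  eq          0.6246    0.04312    0.07604 5.0119e-04
  solve Keq expr → x = -5.2090e-05; check Q = 5.2940e-05

Direction: reverse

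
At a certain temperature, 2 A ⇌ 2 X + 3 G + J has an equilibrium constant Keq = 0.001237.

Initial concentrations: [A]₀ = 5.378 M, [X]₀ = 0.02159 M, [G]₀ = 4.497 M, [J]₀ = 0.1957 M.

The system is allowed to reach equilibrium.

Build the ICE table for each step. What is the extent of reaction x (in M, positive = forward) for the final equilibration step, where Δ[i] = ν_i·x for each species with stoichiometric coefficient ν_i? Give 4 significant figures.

Q₀ = 2.8683e-04 vs Keq = 0.001237 ⇒ Q<K, forward
Step 1:
                    A           X           G           J
  Initial       5.378     0.02159       4.497      0.1957
  Change     -0.02143     0.02143     0.03215     0.01072
  Equil         5.357     0.04302       4.529      0.2064
  solve Keq expr → x = 0.01072; check Q = 0.001237

x = 0.01072 M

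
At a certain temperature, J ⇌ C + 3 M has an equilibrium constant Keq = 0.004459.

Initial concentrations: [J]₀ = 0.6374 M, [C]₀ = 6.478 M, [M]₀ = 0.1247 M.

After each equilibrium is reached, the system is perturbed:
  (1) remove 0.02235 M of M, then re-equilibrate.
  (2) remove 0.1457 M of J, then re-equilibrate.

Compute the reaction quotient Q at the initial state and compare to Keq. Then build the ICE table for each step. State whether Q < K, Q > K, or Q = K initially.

Q₀ = 0.01971; Q > K (proceeds reverse)

Q₀ = 0.01971 vs Keq = 0.004459 ⇒ Q>K, reverse
Step 1:
                   J          C          M
  init        0.6374      6.478     0.1247
  Δ          0.01601   -0.01601   -0.04802
  eq          0.6534      6.462    0.07668
  solve Keq expr → x = -0.01601; check Q = 0.004459
Then remove 0.02235 M of M.
Step 2:
                   J          C          M
  init        0.6534      6.462    0.05433
  Δ        -0.007344   0.007344    0.02203
  eq          0.6461      6.469    0.07636
  solve Keq expr → x = 0.007344; check Q = 0.004459
Then remove 0.1457 M of J.
Step 3:
                   J          C          M
  init        0.5004      6.469    0.07636
  Δ         0.002044  -0.002044  -0.006133
  eq          0.5024      6.467    0.07023
  solve Keq expr → x = -0.002044; check Q = 0.004459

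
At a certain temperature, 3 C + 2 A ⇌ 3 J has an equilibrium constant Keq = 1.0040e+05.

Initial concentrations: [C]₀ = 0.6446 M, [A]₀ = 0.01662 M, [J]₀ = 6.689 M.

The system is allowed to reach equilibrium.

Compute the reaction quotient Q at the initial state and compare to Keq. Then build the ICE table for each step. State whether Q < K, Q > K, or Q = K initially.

Q₀ = 4.0453e+06; Q > K (proceeds reverse)

Q₀ = 4.0453e+06 vs Keq = 1.0040e+05 ⇒ Q>K, reverse
Step 1:
                  C         A         J
  I          0.6446   0.01662     6.689
  C         0.09975    0.0665  -0.09975
  E          0.7444   0.08312     6.589
  solve Keq expr → x = -0.03325; check Q = 1.0040e+05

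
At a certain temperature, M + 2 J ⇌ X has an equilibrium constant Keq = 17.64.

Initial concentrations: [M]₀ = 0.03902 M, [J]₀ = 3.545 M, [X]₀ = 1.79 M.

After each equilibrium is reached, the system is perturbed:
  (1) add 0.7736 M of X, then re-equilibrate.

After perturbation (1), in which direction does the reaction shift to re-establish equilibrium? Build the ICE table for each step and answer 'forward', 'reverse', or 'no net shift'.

Direction: reverse

Q₀ = 3.65 vs Keq = 17.64 ⇒ Q<K, forward
Step 1:
                    M           J           X
  init        0.03902       3.545        1.79
  Δ          -0.03052    -0.06103     0.03052
  eq         0.008503       3.484       1.821
  solve Keq expr → x = 0.03052; check Q = 17.64
Then add 0.7736 M of X.
Step 2:
                    M           J           X
  init       0.008503       3.484       2.594
  Δ          0.003547    0.007095   -0.003547
  eq          0.01205       3.491       2.591
  solve Keq expr → x = -0.003547; check Q = 17.64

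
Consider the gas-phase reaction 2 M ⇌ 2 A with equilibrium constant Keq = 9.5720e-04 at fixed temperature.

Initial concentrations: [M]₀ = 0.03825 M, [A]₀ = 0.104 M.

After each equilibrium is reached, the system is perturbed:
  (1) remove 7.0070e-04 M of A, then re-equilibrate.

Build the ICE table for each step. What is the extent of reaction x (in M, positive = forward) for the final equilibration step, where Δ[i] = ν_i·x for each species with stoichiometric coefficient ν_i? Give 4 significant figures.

x = 3.3984e-04 M

Q₀ = 7.393 vs Keq = 9.5720e-04 ⇒ Q>K, reverse
Step 1:
                  M         A
  I         0.03825     0.104
  C         0.09973  -0.09973
  E           0.138  0.004269
  solve Keq expr → x = -0.04987; check Q = 9.5720e-04
Then remove 7.0070e-04 M of A.
Step 2:
                  M         A
  I           0.138  0.003568
  C       -6.7967e-04 6.7967e-04
  E          0.1373  0.004248
  solve Keq expr → x = 3.3984e-04; check Q = 9.5720e-04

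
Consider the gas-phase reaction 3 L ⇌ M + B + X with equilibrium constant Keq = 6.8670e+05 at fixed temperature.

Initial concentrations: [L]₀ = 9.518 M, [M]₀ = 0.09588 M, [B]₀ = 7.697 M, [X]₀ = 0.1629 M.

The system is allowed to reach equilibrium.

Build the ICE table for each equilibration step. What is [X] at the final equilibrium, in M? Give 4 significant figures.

[X]_eq = 3.317 M

Q₀ = 1.3942e-04 vs Keq = 6.8670e+05 ⇒ Q<K, forward
Step 1:
                  L         M         B         X
  I           9.518   0.09588     7.697    0.1629
  C          -9.463     3.154     3.154     3.154
  E         0.05544      3.25     10.85     3.317
  solve Keq expr → x = 3.154; check Q = 6.8670e+05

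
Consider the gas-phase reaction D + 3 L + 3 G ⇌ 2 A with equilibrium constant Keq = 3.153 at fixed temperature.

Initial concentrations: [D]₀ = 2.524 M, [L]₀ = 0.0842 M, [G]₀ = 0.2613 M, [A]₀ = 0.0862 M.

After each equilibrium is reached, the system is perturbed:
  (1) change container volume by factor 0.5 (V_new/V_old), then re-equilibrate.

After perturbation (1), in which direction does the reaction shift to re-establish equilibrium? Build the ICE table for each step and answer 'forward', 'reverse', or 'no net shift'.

Q₀ = 276.4 vs Keq = 3.153 ⇒ Q>K, reverse
Step 1:
                    D           L           G           A
  init          2.524      0.0842      0.2613      0.0862
  Δ           0.02531     0.07593     0.07593    -0.05062
  eq            2.549      0.1601      0.3372     0.03558
  solve Keq expr → x = -0.02531; check Q = 3.153
Then change container volume by factor 0.5 (V_new/V_old).
Step 2:
                    D           L           G           A
  init          5.099      0.3203      0.6745     0.07116
  Δ          -0.03948     -0.1185     -0.1185     0.07897
  eq            5.059      0.2018       0.556      0.1501
  solve Keq expr → x = 0.03948; check Q = 3.153

Direction: forward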